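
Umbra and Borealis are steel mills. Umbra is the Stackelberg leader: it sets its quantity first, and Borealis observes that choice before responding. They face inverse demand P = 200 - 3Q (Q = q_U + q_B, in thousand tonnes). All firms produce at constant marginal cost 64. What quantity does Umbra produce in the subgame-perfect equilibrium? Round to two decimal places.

22.67

The follower Borealis best-responds to any q_U: π_B = (200 - 3Q)q_B - 64q_B.
∂π_B/∂q_B = 136 - 3q_U - 6q_B = 0 gives the reaction function q_B = (136 - 3q_U)/6.
The leader anticipates this reaction. Substituting into P = 200 - 3Q gives P = 132 - (3/2)q_U, so π_U = (132 - (3/2)q_U)q_U - 64q_U.
Leader FOC: 68 - 3q_U = 0, so q_U = 68/3.
Then q_B = (136 - 3·(68/3))/6 = 34/3.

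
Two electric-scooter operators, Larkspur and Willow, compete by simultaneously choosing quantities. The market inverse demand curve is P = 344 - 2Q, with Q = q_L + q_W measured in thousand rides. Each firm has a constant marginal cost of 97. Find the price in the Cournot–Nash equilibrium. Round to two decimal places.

179.33

Each firm earns π_i = (344 - 2Q)q_i - 97q_i.
First-order condition (treating rivals' output as given): 247 - 4q_i - 2q_j = 0.
With identical firms every q_j equals q_i, so q_j = q_i and 247 = 6q_i, giving q_i = 247/6.
Total output Q = 247/3, so price P = 344 - 2·(247/3) = 538/3.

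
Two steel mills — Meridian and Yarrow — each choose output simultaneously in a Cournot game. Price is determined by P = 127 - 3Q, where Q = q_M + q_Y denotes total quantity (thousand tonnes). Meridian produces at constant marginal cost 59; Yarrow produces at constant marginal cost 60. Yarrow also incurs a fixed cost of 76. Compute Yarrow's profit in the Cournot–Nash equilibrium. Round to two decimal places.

85.33

Meridian's profit: π_M = (127 - 3Q)q_M - (59q_M). Setting ∂π_M/∂q_M = 0: 68 - 6q_M - 3(q_Y) = 0.
Yarrow's profit: π_Y = (127 - 3Q)q_Y - (60q_Y). Setting ∂π_Y/∂q_Y = 0: 67 - 6q_Y - 3(q_M) = 0.
So q_M = (68 - 3q_Y)/6 and q_Y = (67 - 3q_M)/6.
Solving the pair: q_M = 23/3, q_Y = 22/3.
Price P = 127 - 3·15 = 82.
Yarrow's profit: (82 - 60)·(22/3) - 76 = 256/3.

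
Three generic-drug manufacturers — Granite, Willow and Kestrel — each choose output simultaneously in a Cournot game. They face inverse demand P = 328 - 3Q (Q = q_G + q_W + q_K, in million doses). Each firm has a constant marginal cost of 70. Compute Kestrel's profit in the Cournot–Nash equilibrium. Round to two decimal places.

A representative firm's profit is π_i = q_i(328 - 3Q) - 70q_i.
First-order condition (treating rivals' output as given): 258 - 6q_i - 3·Σ_{j≠i} q_j = 0.
By symmetry each firm produces the same amount; substituting Σ_{j≠i} q_j = 2q_i yields q_i = 258/12 = 43/2.
Price P = 328 - 3·(129/2) = 269/2.
Kestrel's profit: (269/2 - 70)·(43/2) = 1386.7500.

1386.75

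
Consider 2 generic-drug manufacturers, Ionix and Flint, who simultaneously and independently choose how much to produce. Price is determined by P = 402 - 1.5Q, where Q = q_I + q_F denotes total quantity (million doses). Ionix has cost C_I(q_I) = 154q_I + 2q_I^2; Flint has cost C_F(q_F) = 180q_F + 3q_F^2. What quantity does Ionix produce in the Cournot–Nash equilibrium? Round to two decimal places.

Ionix's profit: π_I = (402 - 1.5Q)q_I - (154q_I + 2q_I²). Setting ∂π_I/∂q_I = 0: 248 - 7q_I - (3/2)(q_F) = 0.
Flint's first-order condition: 222 - 9q_F - (3/2)(q_I) = 0.
So q_I = (248 - (3/2)q_F)/7 and q_F = (222 - (3/2)q_I)/9.
Substituting one into the other gives q_I = 844/27 and q_F = 1576/81.

31.26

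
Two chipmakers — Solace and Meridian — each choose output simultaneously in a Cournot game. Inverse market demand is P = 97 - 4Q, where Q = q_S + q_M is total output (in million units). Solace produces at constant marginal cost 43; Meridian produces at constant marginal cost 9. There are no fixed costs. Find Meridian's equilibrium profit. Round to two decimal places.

Solace's profit: π_S = (97 - 4Q)q_S - (43q_S). Setting ∂π_S/∂q_S = 0: 54 - 8q_S - 4(q_M) = 0.
Meridian's profit: π_M = (97 - 4Q)q_M - (9q_M). Setting ∂π_M/∂q_M = 0: 88 - 8q_M - 4(q_S) = 0.
Rearranging gives the reaction functions q_S = (54 - 4q_M)/8 and q_M = (88 - 4q_S)/8.
Substituting one into the other gives q_S = 5/3 and q_M = 61/6.
Price P = 97 - 4·(71/6) = 149/3.
Meridian's profit: (149/3 - 9)·(61/6) = 413.4444.

413.44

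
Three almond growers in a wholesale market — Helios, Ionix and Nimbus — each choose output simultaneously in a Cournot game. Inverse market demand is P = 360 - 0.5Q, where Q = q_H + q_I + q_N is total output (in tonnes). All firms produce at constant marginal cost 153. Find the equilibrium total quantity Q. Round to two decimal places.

310.50

Each firm earns π_i = (360 - 0.5Q)q_i - 153q_i.
Setting ∂π_i/∂q_i = 0 with rivals' quantities fixed: 207 - q_i - (1/2)·Σ_{j≠i} q_j = 0.
By symmetry each firm produces the same amount; substituting Σ_{j≠i} q_j = 2q_i yields q_i = 207/2.
Total output Q = 207/2 + 207/2 + 207/2 = 621/2.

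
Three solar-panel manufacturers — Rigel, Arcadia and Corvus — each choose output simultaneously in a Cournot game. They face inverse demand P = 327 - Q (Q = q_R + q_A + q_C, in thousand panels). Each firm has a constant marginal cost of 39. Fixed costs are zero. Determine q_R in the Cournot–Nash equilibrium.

Each firm earns π_i = (327 - Q)q_i - 39q_i.
Setting ∂π_i/∂q_i = 0 with rivals' quantities fixed: 288 - 2q_i - Σ_{j≠i} q_j = 0.
By symmetry each firm produces the same amount; substituting Σ_{j≠i} q_j = 2q_i yields q_i = 288/4 = 72.

72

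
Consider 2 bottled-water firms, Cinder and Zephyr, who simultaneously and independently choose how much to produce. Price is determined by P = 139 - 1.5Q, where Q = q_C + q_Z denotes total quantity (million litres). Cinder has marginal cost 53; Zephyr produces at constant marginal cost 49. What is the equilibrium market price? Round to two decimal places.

80.33

Cinder's profit: π_C = (139 - 1.5Q)q_C - (53q_C). Setting ∂π_C/∂q_C = 0: 86 - 3q_C - (3/2)(q_Z) = 0.
Zephyr's first-order condition: 90 - 3q_Z - (3/2)(q_C) = 0.
So q_C = (86 - (3/2)q_Z)/3 and q_Z = (90 - (3/2)q_C)/3.
Substituting one into the other gives q_C = 164/9 and q_Z = 188/9.
Total output Q = 352/9, so price P = 139 - (3/2)·(352/9) = 241/3.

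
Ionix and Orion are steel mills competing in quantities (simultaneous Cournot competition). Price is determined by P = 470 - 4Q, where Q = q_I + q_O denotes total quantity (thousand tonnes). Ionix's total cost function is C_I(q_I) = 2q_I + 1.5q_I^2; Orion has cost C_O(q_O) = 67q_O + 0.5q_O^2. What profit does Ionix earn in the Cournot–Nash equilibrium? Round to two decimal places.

5397.01

Ionix's profit: π_I = (470 - 4Q)q_I - (2q_I + (3/2)q_I²). Setting ∂π_I/∂q_I = 0: 468 - 11q_I - 4(q_O) = 0.
Orion's first-order condition: 403 - 9q_O - 4(q_I) = 0.
Best responses: q_I = (468 - 4q_O)/11, q_O = (403 - 4q_I)/9.
Solving the pair: q_I = 31.3253, q_O = 30.8554.
Price P = 470 - 4·62.1807 = 221.2771.
Ionix's profit: 221.2771·31.3253 - 2·31.3253 - (3/2)·31.3253² = 5397.0097.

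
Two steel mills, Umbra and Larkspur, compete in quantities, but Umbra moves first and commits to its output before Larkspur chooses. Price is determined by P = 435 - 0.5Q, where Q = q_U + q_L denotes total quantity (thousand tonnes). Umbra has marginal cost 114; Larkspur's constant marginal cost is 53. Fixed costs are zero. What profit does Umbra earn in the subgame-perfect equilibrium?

16900

The follower Larkspur best-responds to any q_U: π_L = (435 - 0.5Q)q_L - 53q_L.
Follower FOC: 382 - (1/2)q_U - q_L = 0, so q_L(q_U) = (382 - (1/2)q_U).
Umbra substitutes q_L(q_U) into its own profit: π_U = q_U(435 - (1/2)q_U - (382 - (1/2)q_U)/2) - 114q_U = (244 - (1/4)q_U)q_U - 114q_U.
The leader's first-order condition 130 - (1/2)q_U = 0 yields q_U = 260.
Then q_L = (382 - (1/2)·260) = 252.
Price P = 435 - (1/2)·512 = 179.
Umbra's profit: (179 - 114)·260 = 16900.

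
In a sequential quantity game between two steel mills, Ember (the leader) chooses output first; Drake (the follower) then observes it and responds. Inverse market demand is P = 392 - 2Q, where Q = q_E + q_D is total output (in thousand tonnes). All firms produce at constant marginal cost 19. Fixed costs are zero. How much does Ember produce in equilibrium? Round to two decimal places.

The follower Drake best-responds to any q_E: π_D = (392 - 2Q)q_D - 19q_D.
Follower FOC: 373 - 2q_E - 4q_D = 0, so q_D(q_E) = (373 - 2q_E)/4.
Ember substitutes q_D(q_E) into its own profit: π_E = q_E(392 - 2q_E - (373 - 2q_E)/2) - 19q_E = (411/2 - q_E)q_E - 19q_E.
The leader's first-order condition 373/2 - 2q_E = 0 yields q_E = 373/4.
Then q_D = (373 - 2·(373/4))/4 = 373/8.

93.25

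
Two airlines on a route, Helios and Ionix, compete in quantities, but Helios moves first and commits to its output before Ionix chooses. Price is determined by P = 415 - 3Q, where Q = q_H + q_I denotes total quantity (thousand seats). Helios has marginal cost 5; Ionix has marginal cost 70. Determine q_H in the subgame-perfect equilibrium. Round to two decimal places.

79.17

The follower Ionix best-responds to any q_H: π_I = (415 - 3Q)q_I - 70q_I.
Follower FOC: 345 - 3q_H - 6q_I = 0, so q_I(q_H) = (345 - 3q_H)/6.
The leader anticipates this reaction. Substituting into P = 415 - 3Q gives P = 485/2 - (3/2)q_H, so π_H = (485/2 - (3/2)q_H)q_H - 5q_H.
Maximising: ∂π_H/∂q_H = 475/2 - 3q_H = 0, giving q_H = 475/6.
Then q_I = (345 - 3·(475/6))/6 = 215/12.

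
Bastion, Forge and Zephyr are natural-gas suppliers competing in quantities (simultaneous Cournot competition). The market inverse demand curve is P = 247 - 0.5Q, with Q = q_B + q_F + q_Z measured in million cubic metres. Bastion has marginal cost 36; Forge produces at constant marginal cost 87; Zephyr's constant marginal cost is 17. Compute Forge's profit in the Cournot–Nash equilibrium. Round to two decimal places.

190.13

Bastion's profit: π_B = (247 - 0.5Q)q_B - (36q_B). Setting ∂π_B/∂q_B = 0: 211 - q_B - (1/2)(q_F + q_Z) = 0.
Forge's first-order condition: 160 - q_F - (1/2)(q_B + q_Z) = 0.
Zephyr's profit: π_Z = (247 - 0.5Q)q_Z - (17q_Z). Setting ∂π_Z/∂q_Z = 0: 230 - q_Z - (1/2)(q_B + q_F) = 0.
Adding the 3 conditions: 601 − Q − Q = 0, i.e. Q = 601/2.
Back-substituting: q_B = (211 − 601/4)/(1/2) = 243/2, q_F = (160 − 601/4)/(1/2) = 39/2, q_Z = (230 − 601/4)/(1/2) = 319/2.
Price P = 247 - (1/2)·(601/2) = 387/4.
Forge's profit: (387/4 - 87)·(39/2) = 1521/8.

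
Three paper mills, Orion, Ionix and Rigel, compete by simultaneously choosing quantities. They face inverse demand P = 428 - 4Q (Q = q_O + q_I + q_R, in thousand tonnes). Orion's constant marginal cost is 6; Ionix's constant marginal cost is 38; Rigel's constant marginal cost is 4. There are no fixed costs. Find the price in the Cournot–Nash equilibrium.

Orion's profit: π_O = (428 - 4Q)q_O - (6q_O). Setting ∂π_O/∂q_O = 0: 422 - 8q_O - 4(q_I + q_R) = 0.
Ionix's profit: π_I = (428 - 4Q)q_I - (38q_I). Setting ∂π_I/∂q_I = 0: 390 - 8q_I - 4(q_O + q_R) = 0.
Rigel's first-order condition: 424 - 8q_R - 4(q_O + q_I) = 0.
Adding the 3 conditions: 1236 − 8Q − 8Q = 0, i.e. Q = 309/4.
Back-substituting: q_O = (422 − 309)/4 = 113/4, q_I = (390 − 309)/4 = 81/4, q_R = (424 − 309)/4 = 115/4.
Total output Q = 309/4, so price P = 428 - 4·(309/4) = 119.

119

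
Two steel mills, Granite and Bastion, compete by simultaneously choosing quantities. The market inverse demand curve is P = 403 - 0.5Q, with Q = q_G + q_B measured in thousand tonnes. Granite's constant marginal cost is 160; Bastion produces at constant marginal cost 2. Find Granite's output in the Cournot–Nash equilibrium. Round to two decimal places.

Granite's profit: π_G = (403 - 0.5Q)q_G - (160q_G). Setting ∂π_G/∂q_G = 0: 243 - q_G - (1/2)(q_B) = 0.
Bastion's profit: π_B = (403 - 0.5Q)q_B - (2q_B). Setting ∂π_B/∂q_B = 0: 401 - q_B - (1/2)(q_G) = 0.
So q_G = (243 - (1/2)q_B) and q_B = (401 - (1/2)q_G).
Substituting one into the other gives q_G = 170/3 and q_B = 1118/3.

56.67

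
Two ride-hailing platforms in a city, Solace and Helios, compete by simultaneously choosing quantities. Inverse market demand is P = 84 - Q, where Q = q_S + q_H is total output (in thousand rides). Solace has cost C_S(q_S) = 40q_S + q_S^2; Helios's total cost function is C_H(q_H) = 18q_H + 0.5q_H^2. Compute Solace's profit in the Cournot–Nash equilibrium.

72

Solace's profit: π_S = (84 - Q)q_S - (40q_S + q_S²). Setting ∂π_S/∂q_S = 0: 44 - 4q_S - (q_H) = 0.
Helios's profit: π_H = (84 - Q)q_H - (18q_H + (1/2)q_H²). Setting ∂π_H/∂q_H = 0: 66 - 3q_H - (q_S) = 0.
So q_S = (44 - q_H)/4 and q_H = (66 - q_S)/3.
Solving the pair: q_S = 6, q_H = 20.
Price P = 84 - 26 = 58.
Solace's profit: 58·6 - 40·6 - 6² = 72.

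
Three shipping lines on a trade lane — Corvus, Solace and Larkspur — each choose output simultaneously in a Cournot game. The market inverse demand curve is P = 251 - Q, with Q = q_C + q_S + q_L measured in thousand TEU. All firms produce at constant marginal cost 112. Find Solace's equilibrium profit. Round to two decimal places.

A representative firm's profit is π_i = q_i(251 - Q) - 112q_i.
First-order condition (treating rivals' output as given): 139 - 2q_i - Σ_{j≠i} q_j = 0.
By symmetry each firm produces the same amount; substituting Σ_{j≠i} q_j = 2q_i yields q_i = 139/4.
Price P = 251 - 417/4 = 587/4.
Solace's profit: (587/4 - 112)·(139/4) = 1207.5625.

1207.56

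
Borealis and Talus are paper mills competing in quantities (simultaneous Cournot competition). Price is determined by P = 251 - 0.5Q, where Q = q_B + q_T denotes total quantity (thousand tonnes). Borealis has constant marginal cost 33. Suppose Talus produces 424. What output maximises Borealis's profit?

6

With the rival's output fixed at 424, Borealis's profit is π_B = (251 - (1/2)·424 - (1/2)q_B)q_B - (33q_B) = (39 - (1/2)q_B)q_B - (33q_B).
∂π_B/∂q_B = 6 - q_B = 0, so q_B = 6.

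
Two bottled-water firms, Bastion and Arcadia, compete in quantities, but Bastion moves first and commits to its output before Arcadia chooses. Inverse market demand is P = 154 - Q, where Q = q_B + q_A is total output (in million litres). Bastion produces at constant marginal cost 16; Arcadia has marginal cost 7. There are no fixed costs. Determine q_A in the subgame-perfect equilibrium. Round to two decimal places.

The follower Arcadia best-responds to any q_B: π_A = (154 - Q)q_A - 7q_A.
Follower FOC: 147 - q_B - 2q_A = 0, so q_A(q_B) = (147 - q_B)/2.
The leader anticipates this reaction. Substituting into P = 154 - Q gives P = 161/2 - (1/2)q_B, so π_B = (161/2 - (1/2)q_B)q_B - 16q_B.
Leader FOC: 129/2 - q_B = 0, so q_B = 129/2.
Then q_A = (147 - 129/2)/2 = 165/4.

41.25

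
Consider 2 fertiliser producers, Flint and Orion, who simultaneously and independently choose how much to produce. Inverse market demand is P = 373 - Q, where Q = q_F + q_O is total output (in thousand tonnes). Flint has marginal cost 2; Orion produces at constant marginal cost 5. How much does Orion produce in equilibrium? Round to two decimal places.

Flint's profit: π_F = (373 - Q)q_F - (2q_F). Setting ∂π_F/∂q_F = 0: 371 - 2q_F - (q_O) = 0.
Orion's profit: π_O = (373 - Q)q_O - (5q_O). Setting ∂π_O/∂q_O = 0: 368 - 2q_O - (q_F) = 0.
So q_F = (371 - q_O)/2 and q_O = (368 - q_F)/2.
Substituting one into the other gives q_F = 374/3 and q_O = 365/3.

121.67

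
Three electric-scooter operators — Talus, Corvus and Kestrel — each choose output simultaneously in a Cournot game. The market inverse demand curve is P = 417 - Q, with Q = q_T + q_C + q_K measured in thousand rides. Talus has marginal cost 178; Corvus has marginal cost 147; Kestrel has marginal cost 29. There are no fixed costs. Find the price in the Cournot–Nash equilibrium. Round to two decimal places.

192.75

Talus's profit: π_T = (417 - Q)q_T - (178q_T). Setting ∂π_T/∂q_T = 0: 239 - 2q_T - (q_C + q_K) = 0.
Corvus's first-order condition: 270 - 2q_C - (q_T + q_K) = 0.
Kestrel's first-order condition: 388 - 2q_K - (q_T + q_C) = 0.
Adding the 3 first-order conditions: 897 − 4Q = 0, so Q = 897/4.
Back-substituting: q_T = (239 − 897/4) = 59/4, q_C = (270 − 897/4) = 183/4, q_K = (388 − 897/4) = 655/4.
Total output Q = 897/4, so price P = 417 - 897/4 = 771/4.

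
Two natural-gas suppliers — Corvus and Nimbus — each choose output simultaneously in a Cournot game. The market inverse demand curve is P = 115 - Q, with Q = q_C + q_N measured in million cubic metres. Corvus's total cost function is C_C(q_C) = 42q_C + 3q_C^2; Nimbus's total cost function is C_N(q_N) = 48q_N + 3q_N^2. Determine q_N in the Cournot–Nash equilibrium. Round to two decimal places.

Corvus's profit: π_C = (115 - Q)q_C - (42q_C + 3q_C²). Setting ∂π_C/∂q_C = 0: 73 - 8q_C - (q_N) = 0.
Nimbus's profit: π_N = (115 - Q)q_N - (48q_N + 3q_N²). Setting ∂π_N/∂q_N = 0: 67 - 8q_N - (q_C) = 0.
Rearranging gives the reaction functions q_C = (73 - q_N)/8 and q_N = (67 - q_C)/8.
Substituting one into the other gives q_C = 517/63 and q_N = 463/63.

7.35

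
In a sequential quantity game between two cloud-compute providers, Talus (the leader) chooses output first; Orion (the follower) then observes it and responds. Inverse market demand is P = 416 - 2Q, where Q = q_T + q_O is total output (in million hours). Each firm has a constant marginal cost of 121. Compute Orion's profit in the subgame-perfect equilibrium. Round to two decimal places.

The follower Orion best-responds to any q_T: π_O = (416 - 2Q)q_O - 121q_O.
∂π_O/∂q_O = 295 - 2q_T - 4q_O = 0 gives the reaction function q_O = (295 - 2q_T)/4.
The leader anticipates this reaction. Substituting into P = 416 - 2Q gives P = 537/2 - q_T, so π_T = (537/2 - q_T)q_T - 121q_T.
The leader's first-order condition 295/2 - 2q_T = 0 yields q_T = 295/4.
Then q_O = (295 - 2·(295/4))/4 = 295/8.
Price P = 416 - 2·(885/8) = 779/4.
Orion's profit: (779/4 - 121)·(295/8) = 2719.5313.

2719.53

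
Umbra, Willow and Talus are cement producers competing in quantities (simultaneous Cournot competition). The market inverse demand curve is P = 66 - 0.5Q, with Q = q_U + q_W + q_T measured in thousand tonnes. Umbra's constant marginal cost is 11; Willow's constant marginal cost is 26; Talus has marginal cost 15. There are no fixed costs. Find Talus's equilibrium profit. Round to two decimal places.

Umbra's profit: π_U = (66 - 0.5Q)q_U - (11q_U). Setting ∂π_U/∂q_U = 0: 55 - q_U - (1/2)(q_W + q_T) = 0.
Willow's first-order condition: 40 - q_W - (1/2)(q_U + q_T) = 0.
Talus's profit: π_T = (66 - 0.5Q)q_T - (15q_T). Setting ∂π_T/∂q_T = 0: 51 - q_T - (1/2)(q_U + q_W) = 0.
Adding the 3 conditions: 146 − Q − Q = 0, i.e. Q = 73.
Back-substituting: q_U = (55 − 73/2)/(1/2) = 37, q_W = (40 − 73/2)/(1/2) = 7, q_T = (51 − 73/2)/(1/2) = 29.
Price P = 66 - (1/2)·73 = 59/2.
Talus's profit: (59/2 - 15)·29 = 841/2.

420.50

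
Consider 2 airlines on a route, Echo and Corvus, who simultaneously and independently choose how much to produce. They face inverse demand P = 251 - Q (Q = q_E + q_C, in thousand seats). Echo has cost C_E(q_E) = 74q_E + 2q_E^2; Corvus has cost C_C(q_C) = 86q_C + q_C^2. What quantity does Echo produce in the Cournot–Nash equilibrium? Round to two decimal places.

23.61

Echo's profit: π_E = (251 - Q)q_E - (74q_E + 2q_E²). Setting ∂π_E/∂q_E = 0: 177 - 6q_E - (q_C) = 0.
Corvus's profit: π_C = (251 - Q)q_C - (86q_C + q_C²). Setting ∂π_C/∂q_C = 0: 165 - 4q_C - (q_E) = 0.
Rearranging gives the reaction functions q_E = (177 - q_C)/6 and q_C = (165 - q_E)/4.
Substituting one into the other gives q_E = 543/23 and q_C = 813/23.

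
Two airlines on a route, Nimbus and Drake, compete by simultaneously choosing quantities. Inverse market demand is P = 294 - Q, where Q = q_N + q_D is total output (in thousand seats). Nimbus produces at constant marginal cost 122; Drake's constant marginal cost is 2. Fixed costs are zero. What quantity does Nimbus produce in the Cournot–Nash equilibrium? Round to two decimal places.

17.33

Nimbus's profit: π_N = (294 - Q)q_N - (122q_N). Setting ∂π_N/∂q_N = 0: 172 - 2q_N - (q_D) = 0.
Drake's first-order condition: 292 - 2q_D - (q_N) = 0.
Rearranging gives the reaction functions q_N = (172 - q_D)/2 and q_D = (292 - q_N)/2.
Solving the pair: q_N = 52/3, q_D = 412/3.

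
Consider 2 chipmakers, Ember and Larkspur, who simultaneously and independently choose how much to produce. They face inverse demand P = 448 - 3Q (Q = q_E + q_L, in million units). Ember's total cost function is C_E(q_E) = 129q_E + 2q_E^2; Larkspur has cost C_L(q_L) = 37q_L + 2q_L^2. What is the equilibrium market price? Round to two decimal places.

Ember's profit: π_E = (448 - 3Q)q_E - (129q_E + 2q_E²). Setting ∂π_E/∂q_E = 0: 319 - 10q_E - 3(q_L) = 0.
Larkspur's profit: π_L = (448 - 3Q)q_L - (37q_L + 2q_L²). Setting ∂π_L/∂q_L = 0: 411 - 10q_L - 3(q_E) = 0.
So q_E = (319 - 3q_L)/10 and q_L = (411 - 3q_E)/10.
Solving the pair: q_E = 1957/91, q_L = 34.6484.
Total output Q = 730/13, so price P = 448 - 3·(730/13) = 279.5385.

279.54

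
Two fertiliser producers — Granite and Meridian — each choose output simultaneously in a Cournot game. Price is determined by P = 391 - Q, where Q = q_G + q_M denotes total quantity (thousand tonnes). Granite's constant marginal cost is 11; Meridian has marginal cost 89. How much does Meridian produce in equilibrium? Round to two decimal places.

74.67

Granite's profit: π_G = (391 - Q)q_G - (11q_G). Setting ∂π_G/∂q_G = 0: 380 - 2q_G - (q_M) = 0.
Meridian's first-order condition: 302 - 2q_M - (q_G) = 0.
So q_G = (380 - q_M)/2 and q_M = (302 - q_G)/2.
Solving the pair: q_G = 458/3, q_M = 224/3.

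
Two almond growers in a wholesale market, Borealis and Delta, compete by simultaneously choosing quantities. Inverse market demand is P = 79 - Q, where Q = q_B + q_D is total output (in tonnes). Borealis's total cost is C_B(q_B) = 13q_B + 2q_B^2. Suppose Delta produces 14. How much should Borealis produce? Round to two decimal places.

8.67

With the rival's output fixed at 14, Borealis's profit is π_B = (79 - 14 - q_B)q_B - (13q_B + 2q_B²) = (65 - q_B)q_B - (13q_B + 2q_B²).
∂π_B/∂q_B = 52 - 6q_B = 0, so q_B = 26/3.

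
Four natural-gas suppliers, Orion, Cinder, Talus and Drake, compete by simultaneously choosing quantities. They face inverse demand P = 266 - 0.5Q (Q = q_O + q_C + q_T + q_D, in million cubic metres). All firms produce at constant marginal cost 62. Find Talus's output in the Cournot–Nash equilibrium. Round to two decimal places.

A representative firm's profit is π_i = q_i(266 - 0.5Q) - 62q_i.
First-order condition (treating rivals' output as given): 204 - q_i - (1/2)·Σ_{j≠i} q_j = 0.
With identical firms every q_j equals q_i, so Σ_{j≠i} q_j = 3q_i and 204 = (5/2)q_i, giving q_i = 408/5.

81.60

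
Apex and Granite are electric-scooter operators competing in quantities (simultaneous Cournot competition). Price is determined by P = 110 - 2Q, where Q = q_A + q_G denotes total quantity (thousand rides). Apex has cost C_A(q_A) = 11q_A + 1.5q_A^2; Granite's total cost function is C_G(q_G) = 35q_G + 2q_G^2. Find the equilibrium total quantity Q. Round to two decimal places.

18.63

Apex's profit: π_A = (110 - 2Q)q_A - (11q_A + (3/2)q_A²). Setting ∂π_A/∂q_A = 0: 99 - 7q_A - 2(q_G) = 0.
Granite's first-order condition: 75 - 8q_G - 2(q_A) = 0.
So q_A = (99 - 2q_G)/7 and q_G = (75 - 2q_A)/8.
Solving the pair: q_A = 321/26, q_G = 327/52.
Total output Q = 321/26 + 327/52 = 969/52.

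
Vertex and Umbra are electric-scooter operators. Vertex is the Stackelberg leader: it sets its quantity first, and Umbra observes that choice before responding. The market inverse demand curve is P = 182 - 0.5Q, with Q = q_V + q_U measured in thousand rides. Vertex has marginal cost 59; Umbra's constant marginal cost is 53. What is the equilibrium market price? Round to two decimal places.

The follower Umbra best-responds to any q_V: π_U = (182 - 0.5Q)q_U - 53q_U.
Follower FOC: 129 - (1/2)q_V - q_U = 0, so q_U(q_V) = (129 - (1/2)q_V).
The leader anticipates this reaction. Substituting into P = 182 - 0.5Q gives P = 235/2 - (1/4)q_V, so π_V = (235/2 - (1/4)q_V)q_V - 59q_V.
Maximising: ∂π_V/∂q_V = 117/2 - (1/2)q_V = 0, giving q_V = 117.
Then q_U = (129 - (1/2)·117) = 141/2.
Total output Q = 375/2, so price P = 182 - (1/2)·(375/2) = 353/4.

88.25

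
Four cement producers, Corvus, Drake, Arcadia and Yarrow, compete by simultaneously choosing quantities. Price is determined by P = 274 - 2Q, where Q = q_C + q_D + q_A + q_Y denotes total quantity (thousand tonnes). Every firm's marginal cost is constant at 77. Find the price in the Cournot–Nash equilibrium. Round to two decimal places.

116.40

Each firm earns π_i = (274 - 2Q)q_i - 77q_i.
First-order condition (treating rivals' output as given): 197 - 4q_i - 2·Σ_{j≠i} q_j = 0.
With identical firms every q_j equals q_i, so Σ_{j≠i} q_j = 3q_i and 197 = 10q_i, giving q_i = 197/10.
Total output Q = 394/5, so price P = 274 - 2·(394/5) = 582/5.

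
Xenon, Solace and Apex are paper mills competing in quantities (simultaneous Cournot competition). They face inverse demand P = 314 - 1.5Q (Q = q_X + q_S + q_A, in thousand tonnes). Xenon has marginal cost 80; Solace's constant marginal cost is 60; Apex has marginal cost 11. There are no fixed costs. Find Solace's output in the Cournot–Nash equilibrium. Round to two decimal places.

37.50

Xenon's profit: π_X = (314 - 1.5Q)q_X - (80q_X). Setting ∂π_X/∂q_X = 0: 234 - 3q_X - (3/2)(q_S + q_A) = 0.
Solace's profit: π_S = (314 - 1.5Q)q_S - (60q_S). Setting ∂π_S/∂q_S = 0: 254 - 3q_S - (3/2)(q_X + q_A) = 0.
Apex's first-order condition: 303 - 3q_A - (3/2)(q_X + q_S) = 0.
Adding the 3 first-order conditions: 791 − 6Q = 0, so Q = 791/6.
Back-substituting: q_X = (234 − 791/4)/(3/2) = 145/6, q_S = (254 − 791/4)/(3/2) = 75/2, q_A = (303 − 791/4)/(3/2) = 421/6.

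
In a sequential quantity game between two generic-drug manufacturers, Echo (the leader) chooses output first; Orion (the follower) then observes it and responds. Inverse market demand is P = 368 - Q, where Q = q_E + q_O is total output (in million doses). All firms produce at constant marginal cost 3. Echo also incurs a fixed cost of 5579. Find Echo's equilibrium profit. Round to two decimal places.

The follower Orion best-responds to any q_E: π_O = (368 - Q)q_O - 3q_O.
Setting the follower's marginal profit to zero, 365 - q_E - 2q_O = 0, i.e. q_O = (365 - q_E)/2.
Echo substitutes q_O(q_E) into its own profit: π_E = q_E(368 - q_E - (365 - q_E)/2) - 3q_E = (371/2 - (1/2)q_E)q_E - 3q_E.
The leader's first-order condition 365/2 - q_E = 0 yields q_E = 365/2.
Then q_O = (365 - 365/2)/2 = 365/4.
Price P = 368 - 1095/4 = 377/4.
Echo's profit: (377/4 - 3)·(365/2) - 5579 = 11074.1250.

11074.13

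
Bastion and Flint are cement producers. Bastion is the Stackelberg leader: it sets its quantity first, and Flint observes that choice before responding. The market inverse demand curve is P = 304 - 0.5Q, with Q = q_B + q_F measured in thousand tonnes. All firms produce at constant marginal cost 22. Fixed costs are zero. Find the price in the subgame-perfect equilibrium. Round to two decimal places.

92.50

The follower Flint best-responds to any q_B: π_F = (304 - 0.5Q)q_F - 22q_F.
∂π_F/∂q_F = 282 - (1/2)q_B - q_F = 0 gives the reaction function q_F = (282 - (1/2)q_B).
The leader anticipates this reaction. Substituting into P = 304 - 0.5Q gives P = 163 - (1/4)q_B, so π_B = (163 - (1/4)q_B)q_B - 22q_B.
Maximising: ∂π_B/∂q_B = 141 - (1/2)q_B = 0, giving q_B = 282.
Then q_F = (282 - (1/2)·282) = 141.
Total output Q = 423, so price P = 304 - (1/2)·423 = 185/2.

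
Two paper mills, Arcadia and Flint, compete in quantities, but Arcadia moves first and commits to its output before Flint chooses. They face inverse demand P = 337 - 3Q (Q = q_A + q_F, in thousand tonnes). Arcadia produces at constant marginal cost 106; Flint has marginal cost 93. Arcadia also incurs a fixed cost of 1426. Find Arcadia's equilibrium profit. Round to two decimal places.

Solve by backward induction. Given q_A, the follower Flint maximises π_F = (337 - 3q_A - 3q_F)q_F - 93q_F.
∂π_F/∂q_F = 244 - 3q_A - 6q_F = 0 gives the reaction function q_F = (244 - 3q_A)/6.
Arcadia substitutes q_F(q_A) into its own profit: π_A = q_A(337 - 3q_A - (244 - 3q_A)/2) - 106q_A = (215 - (3/2)q_A)q_A - 106q_A.
The leader's first-order condition 109 - 3q_A = 0 yields q_A = 109/3.
Then q_F = (244 - 3·(109/3))/6 = 45/2.
Price P = 337 - 3·(353/6) = 321/2.
Arcadia's profit: (321/2 - 106)·(109/3) - 1426 = 554.1667.

554.17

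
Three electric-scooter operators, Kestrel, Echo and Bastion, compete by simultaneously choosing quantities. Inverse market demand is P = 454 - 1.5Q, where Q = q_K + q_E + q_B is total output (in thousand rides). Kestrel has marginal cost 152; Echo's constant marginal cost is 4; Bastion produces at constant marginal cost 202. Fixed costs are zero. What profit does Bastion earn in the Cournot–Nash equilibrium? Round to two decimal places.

0.67

Kestrel's profit: π_K = (454 - 1.5Q)q_K - (152q_K). Setting ∂π_K/∂q_K = 0: 302 - 3q_K - (3/2)(q_E + q_B) = 0.
Echo's first-order condition: 450 - 3q_E - (3/2)(q_K + q_B) = 0.
Bastion's profit: π_B = (454 - 1.5Q)q_B - (202q_B). Setting ∂π_B/∂q_B = 0: 252 - 3q_B - (3/2)(q_K + q_E) = 0.
Summing all 3 equations gives 1004 − 6Q = 0, hence Q = 502/3.
Back-substituting: q_K = (302 − 251)/(3/2) = 34, q_E = (450 − 251)/(3/2) = 398/3, q_B = (252 − 251)/(3/2) = 2/3.
Price P = 454 - (3/2)·(502/3) = 203.
Bastion's profit: (203 - 202)·(2/3) = 2/3.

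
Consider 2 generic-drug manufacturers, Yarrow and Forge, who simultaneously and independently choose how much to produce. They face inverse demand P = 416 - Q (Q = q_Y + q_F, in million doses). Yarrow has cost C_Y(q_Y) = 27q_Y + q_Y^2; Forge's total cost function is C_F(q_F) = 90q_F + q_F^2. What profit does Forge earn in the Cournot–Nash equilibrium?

Yarrow's profit: π_Y = (416 - Q)q_Y - (27q_Y + q_Y²). Setting ∂π_Y/∂q_Y = 0: 389 - 4q_Y - (q_F) = 0.
Forge's profit: π_F = (416 - Q)q_F - (90q_F + q_F²). Setting ∂π_F/∂q_F = 0: 326 - 4q_F - (q_Y) = 0.
Best responses: q_Y = (389 - q_F)/4, q_F = (326 - q_Y)/4.
Solving the pair: q_Y = 82, q_F = 61.
Price P = 416 - 143 = 273.
Forge's profit: 273·61 - 90·61 - 61² = 7442.

7442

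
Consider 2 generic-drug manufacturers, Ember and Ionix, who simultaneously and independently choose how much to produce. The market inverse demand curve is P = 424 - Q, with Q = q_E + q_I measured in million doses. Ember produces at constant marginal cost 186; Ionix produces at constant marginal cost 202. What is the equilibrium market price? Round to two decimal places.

270.67

Ember's profit: π_E = (424 - Q)q_E - (186q_E). Setting ∂π_E/∂q_E = 0: 238 - 2q_E - (q_I) = 0.
Ionix's profit: π_I = (424 - Q)q_I - (202q_I). Setting ∂π_I/∂q_I = 0: 222 - 2q_I - (q_E) = 0.
So q_E = (238 - q_I)/2 and q_I = (222 - q_E)/2.
Solving the pair: q_E = 254/3, q_I = 206/3.
Total output Q = 460/3, so price P = 424 - 460/3 = 812/3.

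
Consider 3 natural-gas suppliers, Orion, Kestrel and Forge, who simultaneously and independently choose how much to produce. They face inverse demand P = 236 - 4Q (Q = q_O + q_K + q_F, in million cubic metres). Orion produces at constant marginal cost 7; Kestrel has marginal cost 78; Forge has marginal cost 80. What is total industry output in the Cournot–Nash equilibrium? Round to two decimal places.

33.94

Orion's profit: π_O = (236 - 4Q)q_O - (7q_O). Setting ∂π_O/∂q_O = 0: 229 - 8q_O - 4(q_K + q_F) = 0.
Kestrel's profit: π_K = (236 - 4Q)q_K - (78q_K). Setting ∂π_K/∂q_K = 0: 158 - 8q_K - 4(q_O + q_F) = 0.
Forge's profit: π_F = (236 - 4Q)q_F - (80q_F). Setting ∂π_F/∂q_F = 0: 156 - 8q_F - 4(q_O + q_K) = 0.
Adding the 3 first-order conditions: 543 − 16Q = 0, so Q = 543/16.
Back-substituting: q_O = (229 − 543/4)/4 = 373/16, q_K = (158 − 543/4)/4 = 89/16, q_F = (156 − 543/4)/4 = 81/16.
Total output Q = 373/16 + 89/16 + 81/16 = 543/16.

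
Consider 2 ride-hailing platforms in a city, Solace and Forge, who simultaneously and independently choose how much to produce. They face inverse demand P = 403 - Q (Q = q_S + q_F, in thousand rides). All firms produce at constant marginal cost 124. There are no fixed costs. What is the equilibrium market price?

217

Each firm earns π_i = (403 - Q)q_i - 124q_i.
Setting ∂π_i/∂q_i = 0 with rivals' quantities fixed: 279 - 2q_i - q_j = 0.
With identical firms every q_j equals q_i, so q_j = q_i and 279 = 3q_i, giving q_i = 93.
Total output Q = 186, so price P = 403 - 186 = 217.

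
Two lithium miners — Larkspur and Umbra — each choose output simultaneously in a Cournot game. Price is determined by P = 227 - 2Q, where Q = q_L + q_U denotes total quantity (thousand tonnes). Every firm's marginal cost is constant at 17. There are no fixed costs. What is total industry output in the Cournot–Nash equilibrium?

A representative firm's profit is π_i = q_i(227 - 2Q) - 17q_i.
First-order condition (treating rivals' output as given): 210 - 4q_i - 2q_j = 0.
By symmetry each firm produces the same amount; substituting q_j = q_i yields q_i = 210/6 = 35.
Total output Q = 35 + 35 = 70.

70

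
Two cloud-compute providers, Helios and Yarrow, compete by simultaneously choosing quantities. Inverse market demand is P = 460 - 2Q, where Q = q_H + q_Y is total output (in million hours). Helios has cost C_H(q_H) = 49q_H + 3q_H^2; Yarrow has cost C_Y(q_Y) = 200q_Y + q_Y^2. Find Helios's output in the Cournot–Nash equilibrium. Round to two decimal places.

Helios's profit: π_H = (460 - 2Q)q_H - (49q_H + 3q_H²). Setting ∂π_H/∂q_H = 0: 411 - 10q_H - 2(q_Y) = 0.
Yarrow's profit: π_Y = (460 - 2Q)q_Y - (200q_Y + q_Y²). Setting ∂π_Y/∂q_Y = 0: 260 - 6q_Y - 2(q_H) = 0.
So q_H = (411 - 2q_Y)/10 and q_Y = (260 - 2q_H)/6.
Solving the pair: q_H = 139/4, q_Y = 127/4.

34.75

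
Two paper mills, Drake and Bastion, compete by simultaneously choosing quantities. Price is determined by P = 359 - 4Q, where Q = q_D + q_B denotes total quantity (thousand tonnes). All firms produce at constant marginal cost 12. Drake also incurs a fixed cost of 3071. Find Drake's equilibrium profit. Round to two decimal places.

273.69

A representative firm's profit is π_i = q_i(359 - 4Q) - 12q_i.
Setting ∂π_i/∂q_i = 0 with rivals' quantities fixed: 347 - 8q_i - 4q_j = 0.
By symmetry each firm produces the same amount; substituting q_j = q_i yields q_i = 347/12.
Price P = 359 - 4·(347/6) = 383/3.
Drake's profit: (383/3 - 12)·(347/12) - 3071 = 273.6944.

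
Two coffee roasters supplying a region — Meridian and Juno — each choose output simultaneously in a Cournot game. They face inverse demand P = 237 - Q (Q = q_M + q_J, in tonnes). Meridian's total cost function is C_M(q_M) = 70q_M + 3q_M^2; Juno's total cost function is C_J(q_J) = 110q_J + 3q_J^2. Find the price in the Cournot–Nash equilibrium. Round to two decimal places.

Meridian's profit: π_M = (237 - Q)q_M - (70q_M + 3q_M²). Setting ∂π_M/∂q_M = 0: 167 - 8q_M - (q_J) = 0.
Juno's first-order condition: 127 - 8q_J - (q_M) = 0.
So q_M = (167 - q_J)/8 and q_J = (127 - q_M)/8.
Solving the pair: q_M = 403/21, q_J = 283/21.
Total output Q = 98/3, so price P = 237 - 98/3 = 613/3.

204.33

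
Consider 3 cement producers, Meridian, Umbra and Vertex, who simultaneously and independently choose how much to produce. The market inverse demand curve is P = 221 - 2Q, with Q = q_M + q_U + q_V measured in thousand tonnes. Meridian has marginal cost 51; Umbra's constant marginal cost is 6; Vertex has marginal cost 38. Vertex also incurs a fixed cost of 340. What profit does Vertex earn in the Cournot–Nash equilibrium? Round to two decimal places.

Meridian's profit: π_M = (221 - 2Q)q_M - (51q_M). Setting ∂π_M/∂q_M = 0: 170 - 4q_M - 2(q_U + q_V) = 0.
Umbra's profit: π_U = (221 - 2Q)q_U - (6q_U). Setting ∂π_U/∂q_U = 0: 215 - 4q_U - 2(q_M + q_V) = 0.
Vertex's profit: π_V = (221 - 2Q)q_V - (38q_V). Setting ∂π_V/∂q_V = 0: 183 - 4q_V - 2(q_M + q_U) = 0.
Adding the 3 first-order conditions: 568 − 8Q = 0, so Q = 71.
Back-substituting: q_M = (170 − 142)/2 = 14, q_U = (215 − 142)/2 = 73/2, q_V = (183 − 142)/2 = 41/2.
Price P = 221 - 2·71 = 79.
Vertex's profit: (79 - 38)·(41/2) - 340 = 1001/2.

500.50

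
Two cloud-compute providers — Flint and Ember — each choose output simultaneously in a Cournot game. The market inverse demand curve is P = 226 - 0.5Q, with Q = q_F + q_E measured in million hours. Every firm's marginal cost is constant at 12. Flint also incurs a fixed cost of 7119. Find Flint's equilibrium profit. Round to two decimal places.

A representative firm's profit is π_i = q_i(226 - 0.5Q) - 12q_i.
First-order condition (treating rivals' output as given): 214 - q_i - (1/2)q_j = 0.
With identical firms every q_j equals q_i, so q_j = q_i and 214 = (3/2)q_i, giving q_i = 428/3.
Price P = 226 - (1/2)·(856/3) = 250/3.
Flint's profit: (250/3 - 12)·(428/3) - 7119 = 3057.8889.

3057.89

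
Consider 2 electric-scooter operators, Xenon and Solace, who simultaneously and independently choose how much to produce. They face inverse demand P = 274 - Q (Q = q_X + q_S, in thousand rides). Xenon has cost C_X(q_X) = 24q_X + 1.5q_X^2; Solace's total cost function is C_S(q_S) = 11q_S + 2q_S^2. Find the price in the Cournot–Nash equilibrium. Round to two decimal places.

Xenon's profit: π_X = (274 - Q)q_X - (24q_X + (3/2)q_X²). Setting ∂π_X/∂q_X = 0: 250 - 5q_X - (q_S) = 0.
Solace's profit: π_S = (274 - Q)q_S - (11q_S + 2q_S²). Setting ∂π_S/∂q_S = 0: 263 - 6q_S - (q_X) = 0.
So q_X = (250 - q_S)/5 and q_S = (263 - q_X)/6.
Solving the pair: q_X = 1237/29, q_S = 1065/29.
Total output Q = 79.3793, so price P = 274 - 79.3793 = 194.6207.

194.62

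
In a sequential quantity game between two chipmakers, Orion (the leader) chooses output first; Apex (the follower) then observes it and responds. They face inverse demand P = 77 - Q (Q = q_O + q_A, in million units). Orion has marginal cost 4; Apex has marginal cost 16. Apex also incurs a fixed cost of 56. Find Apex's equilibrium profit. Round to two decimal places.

29.56

Solve by backward induction. Given q_O, the follower Apex maximises π_A = (77 - q_O - q_A)q_A - 16q_A.
∂π_A/∂q_A = 61 - q_O - 2q_A = 0 gives the reaction function q_A = (61 - q_O)/2.
The leader anticipates this reaction. Substituting into P = 77 - Q gives P = 93/2 - (1/2)q_O, so π_O = (93/2 - (1/2)q_O)q_O - 4q_O.
The leader's first-order condition 85/2 - q_O = 0 yields q_O = 85/2.
Then q_A = (61 - 85/2)/2 = 37/4.
Price P = 77 - 207/4 = 101/4.
Apex's profit: (101/4 - 16)·(37/4) - 56 = 473/16.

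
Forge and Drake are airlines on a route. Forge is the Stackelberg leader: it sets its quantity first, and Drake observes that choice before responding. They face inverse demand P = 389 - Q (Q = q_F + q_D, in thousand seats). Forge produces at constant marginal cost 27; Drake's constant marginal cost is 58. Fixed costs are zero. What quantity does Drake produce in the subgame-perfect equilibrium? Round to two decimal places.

Solve by backward induction. Given q_F, the follower Drake maximises π_D = (389 - q_F - q_D)q_D - 58q_D.
Follower FOC: 331 - q_F - 2q_D = 0, so q_D(q_F) = (331 - q_F)/2.
Forge substitutes q_D(q_F) into its own profit: π_F = q_F(389 - q_F - (331 - q_F)/2) - 27q_F = (447/2 - (1/2)q_F)q_F - 27q_F.
The leader's first-order condition 393/2 - q_F = 0 yields q_F = 393/2.
Then q_D = (331 - 393/2)/2 = 269/4.

67.25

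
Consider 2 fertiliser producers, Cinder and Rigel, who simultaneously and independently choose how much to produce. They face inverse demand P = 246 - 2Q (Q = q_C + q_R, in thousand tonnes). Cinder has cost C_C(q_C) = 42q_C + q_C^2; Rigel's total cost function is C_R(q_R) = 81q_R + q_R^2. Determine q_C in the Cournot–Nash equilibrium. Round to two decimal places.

Cinder's profit: π_C = (246 - 2Q)q_C - (42q_C + q_C²). Setting ∂π_C/∂q_C = 0: 204 - 6q_C - 2(q_R) = 0.
Rigel's profit: π_R = (246 - 2Q)q_R - (81q_R + q_R²). Setting ∂π_R/∂q_R = 0: 165 - 6q_R - 2(q_C) = 0.
So q_C = (204 - 2q_R)/6 and q_R = (165 - 2q_C)/6.
Solving the pair: q_C = 447/16, q_R = 291/16.

27.94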